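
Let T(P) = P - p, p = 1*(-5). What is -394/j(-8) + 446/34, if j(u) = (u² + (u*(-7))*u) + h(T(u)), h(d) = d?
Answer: 92999/6579 ≈ 14.136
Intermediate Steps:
p = -5
T(P) = 5 + P (T(P) = P - 1*(-5) = P + 5 = 5 + P)
j(u) = 5 + u - 6*u² (j(u) = (u² + (u*(-7))*u) + (5 + u) = (u² + (-7*u)*u) + (5 + u) = (u² - 7*u²) + (5 + u) = -6*u² + (5 + u) = 5 + u - 6*u²)
-394/j(-8) + 446/34 = -394/(5 - 8 - 6*(-8)²) + 446/34 = -394/(5 - 8 - 6*64) + 446*(1/34) = -394/(5 - 8 - 384) + 223/17 = -394/(-387) + 223/17 = -394*(-1/387) + 223/17 = 394/387 + 223/17 = 92999/6579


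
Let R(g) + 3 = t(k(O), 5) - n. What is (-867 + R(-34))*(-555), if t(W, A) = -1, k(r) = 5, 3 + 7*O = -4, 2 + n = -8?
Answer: 477855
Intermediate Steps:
n = -10 (n = -2 - 8 = -10)
O = -1 (O = -3/7 + (1/7)*(-4) = -3/7 - 4/7 = -1)
R(g) = 6 (R(g) = -3 + (-1 - 1*(-10)) = -3 + (-1 + 10) = -3 + 9 = 6)
(-867 + R(-34))*(-555) = (-867 + 6)*(-555) = -861*(-555) = 477855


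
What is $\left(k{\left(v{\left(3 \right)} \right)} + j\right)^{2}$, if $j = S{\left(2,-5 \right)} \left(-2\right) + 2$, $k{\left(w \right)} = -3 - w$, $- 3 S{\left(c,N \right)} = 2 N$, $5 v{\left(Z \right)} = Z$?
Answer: $\frac{15376}{225} \approx 68.338$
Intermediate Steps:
$v{\left(Z \right)} = \frac{Z}{5}$
$S{\left(c,N \right)} = - \frac{2 N}{3}$
$j = - \frac{14}{3}$ ($j = \left(- \frac{2}{3}\right) \left(-5\right) \left(-2\right) + 2 = \frac{10}{3} \left(-2\right) + 2 = - \frac{20}{3} + 2 = - \frac{14}{3} \approx -4.6667$)
$\left(k{\left(v{\left(3 \right)} \right)} + j\right)^{2} = \left(\left(-3 - \frac{1}{5} \cdot 3\right) - \frac{14}{3}\right)^{2} = \left(\left(-3 - \frac{3}{5}\right) - \frac{14}{3}\right)^{2} = \left(- \frac{18}{5} - \frac{14}{3}\right)^{2} = \left(- \frac{124}{15}\right)^{2} = \frac{15376}{225}$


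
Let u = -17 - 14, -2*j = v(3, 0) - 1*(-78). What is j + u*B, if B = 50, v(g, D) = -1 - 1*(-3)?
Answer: -1590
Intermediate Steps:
v(g, D) = 2 (v(g, D) = -1 + 3 = 2)
j = -40 (j = -(2 - 1*(-78))/2 = -(2 + 78)/2 = -½*80 = -40)
u = -31
j + u*B = -40 - 31*50 = -40 - 1550 = -1590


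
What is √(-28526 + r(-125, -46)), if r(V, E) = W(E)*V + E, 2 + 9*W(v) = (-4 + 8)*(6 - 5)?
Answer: I*√257398/3 ≈ 169.11*I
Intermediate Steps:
W(v) = 2/9 (W(v) = -2/9 + ((-4 + 8)*(6 - 5))/9 = -2/9 + (4*1)/9 = -2/9 + (⅑)*4 = -2/9 + 4/9 = 2/9)
r(V, E) = E + 2*V/9 (r(V, E) = 2*V/9 + E = E + 2*V/9)
√(-28526 + r(-125, -46)) = √(-28526 + (-46 + (2/9)*(-125))) = √(-28526 + (-46 - 250/9)) = √(-28526 - 664/9) = √(-257398/9) = I*√257398/3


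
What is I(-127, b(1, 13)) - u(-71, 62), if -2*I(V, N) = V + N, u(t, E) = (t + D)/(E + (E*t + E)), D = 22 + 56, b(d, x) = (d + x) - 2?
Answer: 122996/2139 ≈ 57.502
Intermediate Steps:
b(d, x) = -2 + d + x
D = 78
u(t, E) = (78 + t)/(2*E + E*t) (u(t, E) = (t + 78)/(E + (E*t + E)) = (78 + t)/(E + (E + E*t)) = (78 + t)/(2*E + E*t))
I(V, N) = -N/2 - V/2 (I(V, N) = -(V + N)/2 = -(N + V)/2 = -N/2 - V/2)
I(-127, b(1, 13)) - u(-71, 62) = (-(-2 + 1 + 13)/2 - ½*(-127)) - (78 - 71)/(62*(2 - 71)) = (-½*12 + 127/2) - 7/(62*(-69)) = (-6 + 127/2) - (-1)*7/(62*69) = 115/2 - 1*(-7/4278) = 115/2 + 7/4278 = 122996/2139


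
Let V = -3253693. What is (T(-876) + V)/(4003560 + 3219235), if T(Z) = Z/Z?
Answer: -3253692/7222795 ≈ -0.45048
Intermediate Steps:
T(Z) = 1
(T(-876) + V)/(4003560 + 3219235) = (1 - 3253693)/(4003560 + 3219235) = -3253692/7222795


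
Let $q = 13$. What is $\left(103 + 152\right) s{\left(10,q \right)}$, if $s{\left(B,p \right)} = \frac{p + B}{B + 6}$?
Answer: $\frac{5865}{16} \approx 366.56$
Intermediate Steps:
$s{\left(B,p \right)} = \frac{B + p}{6 + B}$
$\left(103 + 152\right) s{\left(10,q \right)} = \left(103 + 152\right) \frac{10 + 13}{6 + 10} = 255 \cdot \frac{1}{16} \cdot 23 = 255 \cdot \frac{23}{16} = \frac{5865}{16}$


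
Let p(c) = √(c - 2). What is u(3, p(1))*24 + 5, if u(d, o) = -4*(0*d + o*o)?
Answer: 101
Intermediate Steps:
p(c) = √(-2 + c)
u(d, o) = -4*o² (u(d, o) = -4*(0 + o²) = -4*o²)
u(3, p(1))*24 + 5 = -4*(√(-2 + 1))²*24 + 5 = -4*(√(-1))²*24 + 5 = -4*I²*24 + 5 = -4*(-1)*24 + 5 = 4*24 + 5 = 96 + 5 = 101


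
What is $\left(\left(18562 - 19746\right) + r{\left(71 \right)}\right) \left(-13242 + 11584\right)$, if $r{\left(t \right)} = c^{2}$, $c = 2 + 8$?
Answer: $1797272$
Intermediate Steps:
$c = 10$
$r{\left(t \right)} = 100$ ($r{\left(t \right)} = 10^{2} = 100$)
$\left(\left(18562 - 19746\right) + r{\left(71 \right)}\right) \left(-13242 + 11584\right) = \left(\left(18562 - 19746\right) + 100\right) \left(-13242 + 11584\right) = \left(\left(18562 - 19746\right) + 100\right) \left(-1658\right) = \left(-1184 + 100\right) \left(-1658\right) = \left(-1084\right) \left(-1658\right) = 1797272$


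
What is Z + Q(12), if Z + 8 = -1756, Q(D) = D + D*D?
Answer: -1608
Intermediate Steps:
Q(D) = D + D²
Z = -1764 (Z = -8 - 1756 = -1764)
Z + Q(12) = -1764 + 12*(1 + 12) = -1764 + 12*13 = -1764 + 156 = -1608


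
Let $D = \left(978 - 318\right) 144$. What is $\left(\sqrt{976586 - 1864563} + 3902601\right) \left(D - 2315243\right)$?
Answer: $-8664566448003 - 2220203 i \sqrt{887977} \approx -8.6646 \cdot 10^{12} - 2.0922 \cdot 10^{9} i$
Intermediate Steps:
$D = 95040$ ($D = 660 \cdot 144 = 95040$)
$\left(\sqrt{976586 - 1864563} + 3902601\right) \left(D - 2315243\right) = \left(\sqrt{976586 - 1864563} + 3902601\right) \left(95040 - 2315243\right) = \left(\sqrt{-887977} + 3902601\right) \left(-2220203\right) = \left(i \sqrt{887977} + 3902601\right) \left(-2220203\right) = \left(3902601 + i \sqrt{887977}\right) \left(-2220203\right) = -8664566448003 - 2220203 i \sqrt{887977}$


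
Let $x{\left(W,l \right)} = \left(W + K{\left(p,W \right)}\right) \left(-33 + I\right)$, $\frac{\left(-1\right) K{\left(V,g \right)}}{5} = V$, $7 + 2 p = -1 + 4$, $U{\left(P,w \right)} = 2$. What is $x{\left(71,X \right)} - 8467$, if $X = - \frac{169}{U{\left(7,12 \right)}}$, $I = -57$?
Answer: $-15757$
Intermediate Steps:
$X = - \frac{169}{2} \approx -84.5$
$p = -2$ ($p = - \frac{7}{2} + \frac{-1 + 4}{2} = - \frac{7}{2} + \frac{1}{2} \cdot 3 = - \frac{7}{2} + \frac{3}{2} = -2$)
$K{\left(V,g \right)} = - 5 V$
$x{\left(W,l \right)} = -900 - 90 W$ ($x{\left(W,l \right)} = \left(W - -10\right) \left(-33 - 57\right) = \left(W + 10\right) \left(-90\right) = \left(10 + W\right) \left(-90\right) = -900 - 90 W$)
$x{\left(71,X \right)} - 8467 = \left(-900 - 6390\right) - 8467 = -7290 - 8467 = -15757$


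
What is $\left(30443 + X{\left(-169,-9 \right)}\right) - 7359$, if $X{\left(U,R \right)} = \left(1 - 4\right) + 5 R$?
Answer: $23036$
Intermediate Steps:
$X{\left(U,R \right)} = -3 + 5 R$
$\left(30443 + X{\left(-169,-9 \right)}\right) - 7359 = \left(30443 + \left(-3 + 5 \left(-9\right)\right)\right) - 7359 = \left(30443 - 48\right) - 7359 = 30395 - 7359 = 23036$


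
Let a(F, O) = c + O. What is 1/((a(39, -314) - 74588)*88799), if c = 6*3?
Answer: -1/6649624316 ≈ -1.5038e-10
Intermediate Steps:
c = 18
a(F, O) = 18 + O
1/((a(39, -314) - 74588)*88799) = 1/(((18 - 314) - 74588)*88799) = (1/88799)/(-296 - 74588) = (1/88799)/(-74884) = -1/74884*1/88799 = -1/6649624316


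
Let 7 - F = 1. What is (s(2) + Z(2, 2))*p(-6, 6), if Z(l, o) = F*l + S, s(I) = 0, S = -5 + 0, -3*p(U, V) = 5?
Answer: -35/3 ≈ -11.667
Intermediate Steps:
p(U, V) = -5/3 (p(U, V) = -⅓*5 = -5/3)
S = -5
F = 6 (F = 7 - 1*1 = 7 - 1 = 6)
Z(l, o) = -5 + 6*l (Z(l, o) = 6*l - 5 = -5 + 6*l)
(s(2) + Z(2, 2))*p(-6, 6) = (0 + (-5 + 6*2))*(-5/3) = (0 + (-5 + 12))*(-5/3) = (0 + 7)*(-5/3) = 7*(-5/3) = -35/3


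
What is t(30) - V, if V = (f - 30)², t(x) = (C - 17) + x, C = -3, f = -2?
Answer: -1014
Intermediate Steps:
t(x) = -20 + x (t(x) = (-3 - 17) + x = -20 + x)
V = 1024 (V = (-2 - 30)² = (-32)² = 1024)
t(30) - V = (-20 + 30) - 1*1024 = 10 - 1024 = -1014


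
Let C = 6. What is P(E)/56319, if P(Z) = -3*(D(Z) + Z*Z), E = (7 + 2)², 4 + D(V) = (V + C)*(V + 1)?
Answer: -13691/18773 ≈ -0.72929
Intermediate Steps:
D(V) = -4 + (1 + V)*(6 + V) (D(V) = -4 + (V + 6)*(V + 1) = -4 + (6 + V)*(1 + V) = -4 + (1 + V)*(6 + V))
E = 81 (E = 9² = 81)
P(Z) = -6 - 21*Z - 6*Z² (P(Z) = -3*((2 + Z² + 7*Z) + Z*Z) = -3*((2 + Z² + 7*Z) + Z²) = -3*(2 + 2*Z² + 7*Z) = -6 - 21*Z - 6*Z²)
P(E)/56319 = (-6 - 21*81 - 6*81²)/56319 = (-6 - 1701 - 6*6561)*(1/56319) = (-6 - 1701 - 39366)*(1/56319) = -41073*1/56319 = -13691/18773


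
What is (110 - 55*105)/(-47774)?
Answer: 5665/47774 ≈ 0.11858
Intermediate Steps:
(110 - 55*105)/(-47774) = (110 - 5775)*(-1/47774) = -5665*(-1/47774) = 5665/47774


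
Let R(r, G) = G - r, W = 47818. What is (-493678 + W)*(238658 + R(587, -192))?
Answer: -106060730940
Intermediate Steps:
(-493678 + W)*(238658 + R(587, -192)) = (-493678 + 47818)*(238658 + (-192 - 1*587)) = -445860*(238658 + (-192 - 587)) = -445860*(238658 - 779) = -445860*237879 = -106060730940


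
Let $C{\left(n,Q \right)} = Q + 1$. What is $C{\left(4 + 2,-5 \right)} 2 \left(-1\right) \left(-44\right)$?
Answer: $-352$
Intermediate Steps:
$C{\left(n,Q \right)} = 1 + Q$
$C{\left(4 + 2,-5 \right)} 2 \left(-1\right) \left(-44\right) = \left(1 - 5\right) 2 \left(-1\right) \left(-44\right) = \left(-4\right) \left(-2\right) \left(-44\right) = 8 \left(-44\right) = -352$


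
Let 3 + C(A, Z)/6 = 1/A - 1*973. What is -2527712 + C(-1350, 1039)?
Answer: -570052801/225 ≈ -2.5336e+6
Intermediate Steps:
C(A, Z) = -5856 + 6/A (C(A, Z) = -18 + 6*(1/A - 1*973) = -18 + 6*(1/A - 973) = -18 + 6*(-973 + 1/A) = -18 + (-5838 + 6/A) = -5856 + 6/A)
-2527712 + C(-1350, 1039) = -2527712 + (-5856 + 6/(-1350)) = -2527712 + (-5856 + 6*(-1/1350)) = -2527712 + (-5856 - 1/225) = -2527712 - 1317601/225 = -570052801/225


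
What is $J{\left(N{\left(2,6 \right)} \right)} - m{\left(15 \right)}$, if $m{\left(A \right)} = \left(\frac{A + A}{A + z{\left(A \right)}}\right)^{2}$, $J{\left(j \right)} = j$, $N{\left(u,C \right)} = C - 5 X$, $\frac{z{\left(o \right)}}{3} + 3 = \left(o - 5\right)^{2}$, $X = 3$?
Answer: $- \frac{23434}{2601} \approx -9.0096$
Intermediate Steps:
$z{\left(o \right)} = -9 + 3 \left(-5 + o\right)^{2}$ ($z{\left(o \right)} = -9 + 3 \left(o - 5\right)^{2} = -9 + 3 \left(-5 + o\right)^{2}$)
$N{\left(u,C \right)} = -15 + C$ ($N{\left(u,C \right)} = C - 15 = -15 + C$)
$m{\left(A \right)} = \frac{4 A^{2}}{\left(-9 + A + 3 \left(-5 + A\right)^{2}\right)^{2}}$ ($m{\left(A \right)} = \left(\frac{A + A}{A + \left(-9 + 3 \left(-5 + A\right)^{2}\right)}\right)^{2} = \left(\frac{2 A}{-9 + A + 3 \left(-5 + A\right)^{2}}\right)^{2} = \frac{4 A^{2}}{\left(-9 + A + 3 \left(-5 + A\right)^{2}\right)^{2}}$)
$J{\left(N{\left(2,6 \right)} \right)} - m{\left(15 \right)} = \left(-15 + 6\right) - \frac{4 \cdot 15^{2}}{\left(-9 + 15 + 3 \left(-5 + 15\right)^{2}\right)^{2}} = -9 - 4 \cdot 225 \frac{1}{\left(-9 + 15 + 3 \cdot 10^{2}\right)^{2}} = -9 - 4 \cdot 225 \frac{1}{\left(-9 + 15 + 3 \cdot 100\right)^{2}} = -9 - 4 \cdot 225 \frac{1}{\left(-9 + 15 + 300\right)^{2}} = -9 - 4 \cdot 225 \cdot \frac{1}{93636} = -9 - \frac{25}{2601} = - \frac{23434}{2601}$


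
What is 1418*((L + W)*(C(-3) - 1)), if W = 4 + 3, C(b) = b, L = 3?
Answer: -56720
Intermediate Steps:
W = 7
1418*((L + W)*(C(-3) - 1)) = 1418*((3 + 7)*(-3 - 1)) = 1418*(10*(-4)) = 1418*(-40) = -56720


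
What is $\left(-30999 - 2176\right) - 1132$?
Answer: $-34307$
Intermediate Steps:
$\left(-30999 - 2176\right) - 1132 = -33175 - 1132 = -34307$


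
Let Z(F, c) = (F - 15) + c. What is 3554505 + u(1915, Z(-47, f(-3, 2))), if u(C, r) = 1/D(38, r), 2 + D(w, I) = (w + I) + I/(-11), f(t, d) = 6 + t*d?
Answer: 796209109/224 ≈ 3.5545e+6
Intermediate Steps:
f(t, d) = 6 + d*t
D(w, I) = -2 + w + 10*I/11 (D(w, I) = -2 + ((w + I) + I/(-11)) = -2 + ((I + w) + I*(-1/11)) = -2 + ((I + w) - I/11) = -2 + (w + 10*I/11) = -2 + w + 10*I/11)
Z(F, c) = -15 + F + c (Z(F, c) = (-15 + F) + c = -15 + F + c)
u(C, r) = 1/(36 + 10*r/11) (u(C, r) = 1/(-2 + 38 + 10*r/11) = 1/(36 + 10*r/11))
3554505 + u(1915, Z(-47, f(-3, 2))) = 3554505 + 11/(2*(198 + 5*(-15 - 47 + (6 + 2*(-3))))) = 3554505 + 11/(2*(198 + 5*(-15 - 47 + (6 - 6)))) = 3554505 + 11/(2*(198 + 5*(-15 - 47 + 0))) = 3554505 + 11/(2*(198 + 5*(-62))) = 3554505 + 11/(2*(198 - 310)) = 3554505 + (11/2)/(-112) = 3554505 + (11/2)*(-1/112) = 3554505 - 11/224 = 796209109/224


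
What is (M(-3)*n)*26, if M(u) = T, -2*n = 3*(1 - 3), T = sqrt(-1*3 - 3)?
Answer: 78*I*sqrt(6) ≈ 191.06*I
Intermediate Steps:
T = I*sqrt(6) (T = sqrt(-3 - 3) = sqrt(-6) = I*sqrt(6) ≈ 2.4495*I)
n = 3 (n = -3*(1 - 3)/2 = -3*(-2)/2 = -1/2*(-6) = 3)
M(u) = I*sqrt(6)
(M(-3)*n)*26 = ((I*sqrt(6))*3)*26 = (3*I*sqrt(6))*26 = 78*I*sqrt(6)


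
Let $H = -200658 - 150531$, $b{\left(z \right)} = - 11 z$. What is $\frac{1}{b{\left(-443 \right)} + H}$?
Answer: $- \frac{1}{346316} \approx -2.8875 \cdot 10^{-6}$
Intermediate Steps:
$H = -351189$
$\frac{1}{b{\left(-443 \right)} + H} = \frac{1}{\left(-11\right) \left(-443\right) - 351189} = \frac{1}{4873 - 351189} = \frac{1}{-346316} = - \frac{1}{346316}$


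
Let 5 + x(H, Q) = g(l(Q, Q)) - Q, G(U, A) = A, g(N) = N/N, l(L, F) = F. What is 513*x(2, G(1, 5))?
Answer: -4617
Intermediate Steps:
g(N) = 1
x(H, Q) = -4 - Q (x(H, Q) = -5 + (1 - Q) = -4 - Q)
513*x(2, G(1, 5)) = 513*(-4 - 1*5) = 513*(-4 - 5) = 513*(-9) = -4617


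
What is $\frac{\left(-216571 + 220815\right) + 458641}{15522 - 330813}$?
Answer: $- \frac{154295}{105097} \approx -1.4681$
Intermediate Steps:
$\frac{\left(-216571 + 220815\right) + 458641}{15522 - 330813} = \frac{4244 + 458641}{-315291} = 462885 \left(- \frac{1}{315291}\right) = - \frac{154295}{105097}$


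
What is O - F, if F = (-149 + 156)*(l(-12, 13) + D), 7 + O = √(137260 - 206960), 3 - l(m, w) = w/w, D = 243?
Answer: -1722 + 10*I*√697 ≈ -1722.0 + 264.01*I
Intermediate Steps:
l(m, w) = 2 (l(m, w) = 3 - w/w = 3 - 1*1 = 3 - 1 = 2)
O = -7 + 10*I*√697 (O = -7 + √(137260 - 206960) = -7 + √(-69700) = -7 + 10*I*√697 ≈ -7.0 + 264.01*I)
F = 1715 (F = (-149 + 156)*(2 + 243) = 7*245 = 1715)
O - F = (-7 + 10*I*√697) - 1*1715 = (-7 + 10*I*√697) - 1715 = -1722 + 10*I*√697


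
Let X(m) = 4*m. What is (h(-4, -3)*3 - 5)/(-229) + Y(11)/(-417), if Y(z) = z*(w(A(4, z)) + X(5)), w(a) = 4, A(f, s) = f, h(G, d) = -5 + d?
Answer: -16121/31831 ≈ -0.50646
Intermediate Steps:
Y(z) = 24*z (Y(z) = z*(4 + 4*5) = z*(4 + 20) = z*24 = 24*z)
(h(-4, -3)*3 - 5)/(-229) + Y(11)/(-417) = ((-5 - 3)*3 - 5)/(-229) + (24*11)/(-417) = (-8*3 - 5)*(-1/229) + 264*(-1/417) = (-24 - 5)*(-1/229) - 88/139 = -29*(-1/229) - 88/139 = 29/229 - 88/139 = -16121/31831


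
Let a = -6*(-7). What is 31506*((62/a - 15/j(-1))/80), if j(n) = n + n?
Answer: 1979627/560 ≈ 3535.0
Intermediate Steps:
a = 42
j(n) = 2*n
31506*((62/a - 15/j(-1))/80) = 31506*((62/42 - 15/(2*(-1)))/80) = 31506*((62*(1/42) - 15/(-2))*(1/80)) = 31506*((31/21 - 15*(-1/2))*(1/80)) = 31506*((31/21 + 15/2)*(1/80)) = 31506*((377/42)*(1/80)) = 31506*(377/3360) = 1979627/560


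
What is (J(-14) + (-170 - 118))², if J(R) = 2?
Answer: 81796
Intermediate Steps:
(J(-14) + (-170 - 118))² = (2 + (-170 - 118))² = (2 - 288)² = (-286)² = 81796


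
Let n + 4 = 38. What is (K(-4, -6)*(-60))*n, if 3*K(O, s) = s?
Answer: 4080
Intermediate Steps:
K(O, s) = s/3
n = 34 (n = -4 + 38 = 34)
(K(-4, -6)*(-60))*n = (((1/3)*(-6))*(-60))*34 = -2*(-60)*34 = 120*34 = 4080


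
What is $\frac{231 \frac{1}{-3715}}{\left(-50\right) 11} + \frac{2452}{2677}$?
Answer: $\frac{455515217}{497252750} \approx 0.91606$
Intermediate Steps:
$\frac{231 \frac{1}{-3715}}{\left(-50\right) 11} + \frac{2452}{2677} = \frac{231 \left(- \frac{1}{3715}\right)}{-550} + 2452 \cdot \frac{1}{2677} = \left(- \frac{231}{3715}\right) \left(- \frac{1}{550}\right) + \frac{2452}{2677} = \frac{21}{185750} + \frac{2452}{2677} = \frac{455515217}{497252750}$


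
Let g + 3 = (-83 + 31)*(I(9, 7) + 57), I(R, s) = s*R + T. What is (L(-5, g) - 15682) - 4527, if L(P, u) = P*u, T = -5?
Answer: 9706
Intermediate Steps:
I(R, s) = -5 + R*s (I(R, s) = s*R - 5 = R*s - 5 = -5 + R*s)
g = -5983 (g = -3 + (-83 + 31)*((-5 + 9*7) + 57) = -3 - 52*((-5 + 63) + 57) = -3 - 52*(58 + 57) = -3 - 52*115 = -3 - 5980 = -5983)
(L(-5, g) - 15682) - 4527 = (-5*(-5983) - 15682) - 4527 = (29915 - 15682) - 4527 = 14233 - 4527 = 9706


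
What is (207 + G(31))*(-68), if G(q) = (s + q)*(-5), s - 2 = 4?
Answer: -1496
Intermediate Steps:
s = 6 (s = 2 + 4 = 6)
G(q) = -30 - 5*q (G(q) = (6 + q)*(-5) = -30 - 5*q)
(207 + G(31))*(-68) = (207 + (-30 - 5*31))*(-68) = (207 + (-30 - 155))*(-68) = (207 - 185)*(-68) = 22*(-68) = -1496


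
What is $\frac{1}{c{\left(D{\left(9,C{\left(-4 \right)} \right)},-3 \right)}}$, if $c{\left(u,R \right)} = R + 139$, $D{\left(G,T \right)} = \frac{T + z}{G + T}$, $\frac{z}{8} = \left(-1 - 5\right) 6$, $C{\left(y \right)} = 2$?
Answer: $\frac{1}{136} \approx 0.0073529$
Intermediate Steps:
$z = -288$ ($z = 8 \left(-1 - 5\right) 6 = 8 \left(\left(-6\right) 6\right) = 8 \left(-36\right) = -288$)
$D{\left(G,T \right)} = \frac{-288 + T}{G + T}$ ($D{\left(G,T \right)} = \frac{T - 288}{G + T} = \frac{-288 + T}{G + T}$)
$c{\left(u,R \right)} = 139 + R$
$\frac{1}{c{\left(D{\left(9,C{\left(-4 \right)} \right)},-3 \right)}} = \frac{1}{139 - 3} = \frac{1}{136}$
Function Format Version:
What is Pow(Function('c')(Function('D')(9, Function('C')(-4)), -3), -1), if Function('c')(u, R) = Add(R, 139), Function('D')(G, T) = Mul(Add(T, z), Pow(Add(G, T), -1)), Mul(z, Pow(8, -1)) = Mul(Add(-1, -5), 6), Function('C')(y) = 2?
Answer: Rational(1, 136) ≈ 0.0073529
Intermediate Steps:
z = -288 (z = Mul(8, Mul(Add(-1, -5), 6)) = Mul(8, Mul(-6, 6)) = Mul(8, -36) = -288)
Function('D')(G, T) = Mul(Pow(Add(G, T), -1), Add(-288, T)) (Function('D')(G, T) = Mul(Add(T, -288), Pow(Add(G, T), -1)) = Mul(Add(-288, T), Pow(Add(G, T), -1)) = Mul(Pow(Add(G, T), -1), Add(-288, T)))
Function('c')(u, R) = Add(139, R)
Pow(Function('c')(Function('D')(9, Function('C')(-4)), -3), -1) = Pow(Add(139, -3), -1) = Pow(136, -1) = Rational(1, 136)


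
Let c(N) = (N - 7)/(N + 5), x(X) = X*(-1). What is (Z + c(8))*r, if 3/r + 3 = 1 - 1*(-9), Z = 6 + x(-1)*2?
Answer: 45/13 ≈ 3.4615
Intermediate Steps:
x(X) = -X
c(N) = (-7 + N)/(5 + N)
Z = 8 (Z = 6 - 1*(-1)*2 = 6 + 1*2 = 6 + 2 = 8)
r = 3/7 (r = 3/(-3 + (1 - 1*(-9))) = 3/(-3 + (1 + 9)) = 3/(-3 + 10) = 3/7 ≈ 0.42857)
(Z + c(8))*r = (8 + (-7 + 8)/(5 + 8))*(3/7) = (8 + 1/13)*(3/7) = (105/13)*(3/7) = 45/13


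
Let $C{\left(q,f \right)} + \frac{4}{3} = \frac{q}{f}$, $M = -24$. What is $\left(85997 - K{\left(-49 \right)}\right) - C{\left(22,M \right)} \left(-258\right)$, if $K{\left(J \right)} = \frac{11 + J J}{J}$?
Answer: $\frac{8375641}{98} \approx 85466.0$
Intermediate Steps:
$C{\left(q,f \right)} = - \frac{4}{3} + \frac{q}{f}$
$K{\left(J \right)} = \frac{11 + J^{2}}{J}$
$\left(85997 - K{\left(-49 \right)}\right) - C{\left(22,M \right)} \left(-258\right) = \left(85997 - \left(-49 + \frac{11}{-49}\right)\right) - \left(- \frac{4}{3} + \frac{22}{-24}\right) \left(-258\right) = \left(85997 - \left(-49 + 11 \left(- \frac{1}{49}\right)\right)\right) - \left(- \frac{4}{3} + 22 \left(- \frac{1}{24}\right)\right) \left(-258\right) = \left(85997 - \left(-49 - \frac{11}{49}\right)\right) - \left(- \frac{4}{3} - \frac{11}{12}\right) \left(-258\right) = \left(85997 - - \frac{2412}{49}\right) - \left(- \frac{9}{4}\right) \left(-258\right) = \left(85997 + \frac{2412}{49}\right) - \frac{1161}{2} = \frac{4216265}{49} - \frac{1161}{2} = \frac{8375641}{98}$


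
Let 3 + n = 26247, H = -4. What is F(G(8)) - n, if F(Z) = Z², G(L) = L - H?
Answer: -26100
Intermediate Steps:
G(L) = 4 + L (G(L) = L - 1*(-4) = L + 4 = 4 + L)
n = 26244 (n = -3 + 26247 = 26244)
F(G(8)) - n = (4 + 8)² - 1*26244 = 12² - 26244 = 144 - 26244 = -26100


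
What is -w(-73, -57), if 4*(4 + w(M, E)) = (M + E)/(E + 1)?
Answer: 383/112 ≈ 3.4196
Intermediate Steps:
w(M, E) = -4 + (E + M)/(4*(1 + E)) (w(M, E) = -4 + ((M + E)/(E + 1))/4 = -4 + ((E + M)/(1 + E))/4 = -4 + (E + M)/(4*(1 + E)))
-w(-73, -57) = -(-16 - 73 - 15*(-57))/(4*(1 - 57)) = -(-16 - 73 + 855)/(4*(-56)) = -(-1)*766/(4*56) = -1*(-383/112) = 383/112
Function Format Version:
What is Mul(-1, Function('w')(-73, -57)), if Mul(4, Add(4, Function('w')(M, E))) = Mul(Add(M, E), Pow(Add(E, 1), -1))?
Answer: Rational(383, 112) ≈ 3.4196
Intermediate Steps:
Function('w')(M, E) = Add(-4, Mul(Rational(1, 4), Pow(Add(1, E), -1), Add(E, M))) (Function('w')(M, E) = Add(-4, Mul(Rational(1, 4), Mul(Add(M, E), Pow(Add(E, 1), -1)))) = Add(-4, Mul(Rational(1, 4), Mul(Add(E, M), Pow(Add(1, E), -1)))) = Add(-4, Mul(Rational(1, 4), Mul(Pow(Add(1, E), -1), Add(E, M)))) = Add(-4, Mul(Rational(1, 4), Pow(Add(1, E), -1), Add(E, M))))
Mul(-1, Function('w')(-73, -57)) = Mul(-1, Mul(Rational(1, 4), Pow(Add(1, -57), -1), Add(-16, -73, Mul(-15, -57)))) = Mul(-1, Mul(Rational(1, 4), Pow(-56, -1), Add(-16, -73, 855))) = Mul(-1, Mul(Rational(1, 4), Rational(-1, 56), 766)) = Mul(-1, Rational(-383, 112)) = Rational(383, 112)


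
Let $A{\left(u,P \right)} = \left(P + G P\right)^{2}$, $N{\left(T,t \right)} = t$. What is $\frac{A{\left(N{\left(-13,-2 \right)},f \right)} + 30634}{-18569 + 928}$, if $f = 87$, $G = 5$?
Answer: $- \frac{303118}{17641} \approx -17.183$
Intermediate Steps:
$A{\left(u,P \right)} = 36 P^{2}$ ($A{\left(u,P \right)} = \left(P + 5 P\right)^{2} = \left(6 P\right)^{2} = 36 P^{2}$)
$\frac{A{\left(N{\left(-13,-2 \right)},f \right)} + 30634}{-18569 + 928} = \frac{36 \cdot 87^{2} + 30634}{-18569 + 928} = \frac{36 \cdot 7569 + 30634}{-17641} = \left(272484 + 30634\right) \left(- \frac{1}{17641}\right) = 303118 \left(- \frac{1}{17641}\right) = - \frac{303118}{17641}$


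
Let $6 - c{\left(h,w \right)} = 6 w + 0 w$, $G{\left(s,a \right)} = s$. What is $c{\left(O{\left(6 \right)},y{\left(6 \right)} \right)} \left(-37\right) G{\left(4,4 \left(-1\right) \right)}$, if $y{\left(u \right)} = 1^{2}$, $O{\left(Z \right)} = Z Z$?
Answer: $0$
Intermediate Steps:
$O{\left(Z \right)} = Z^{2}$
$y{\left(u \right)} = 1$
$c{\left(h,w \right)} = 6 - 6 w$ ($c{\left(h,w \right)} = 6 - \left(6 w + 0 w\right) = 6 - \left(6 w + 0\right) = 6 - 6 w$)
$c{\left(O{\left(6 \right)},y{\left(6 \right)} \right)} \left(-37\right) G{\left(4,4 \left(-1\right) \right)} = \left(6 - 6\right) \left(-37\right) 4 = 0 \left(-37\right) 4 = 0 \cdot 4 = 0$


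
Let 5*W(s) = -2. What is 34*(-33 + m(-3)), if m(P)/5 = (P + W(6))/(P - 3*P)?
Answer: -3655/3 ≈ -1218.3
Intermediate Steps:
W(s) = -⅖ (W(s) = (⅕)*(-2) = -⅖)
m(P) = -5*(-⅖ + P)/(2*P) (m(P) = 5*((P - ⅖)/(P - 3*P)) = 5*((-⅖ + P)/((-2*P))) = 5*((-⅖ + P)*(-1/(2*P))) = 5*(-(-⅖ + P)/(2*P)) = -5*(-⅖ + P)/(2*P))
34*(-33 + m(-3)) = 34*(-33 + (-5/2 + 1/(-3))) = 34*(-33 + (-5/2 - ⅓)) = 34*(-33 - 17/6) = 34*(-215/6) = -3655/3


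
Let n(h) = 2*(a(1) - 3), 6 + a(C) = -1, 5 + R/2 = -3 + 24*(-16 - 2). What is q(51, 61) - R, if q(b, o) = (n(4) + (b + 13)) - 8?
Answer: 916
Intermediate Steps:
R = -880 (R = -10 + 2*(-3 + 24*(-16 - 2)) = -10 + 2*(-3 + 24*(-18)) = -10 + 2*(-3 - 432) = -10 + 2*(-435) = -10 - 870 = -880)
a(C) = -7 (a(C) = -6 - 1 = -7)
n(h) = -20 (n(h) = 2*(-7 - 3) = 2*(-10) = -20)
q(b, o) = -15 + b (q(b, o) = (-20 + (b + 13)) - 8 = (-20 + (13 + b)) - 8 = (-7 + b) - 8 = -15 + b)
q(51, 61) - R = (-15 + 51) - 1*(-880) = 36 + 880 = 916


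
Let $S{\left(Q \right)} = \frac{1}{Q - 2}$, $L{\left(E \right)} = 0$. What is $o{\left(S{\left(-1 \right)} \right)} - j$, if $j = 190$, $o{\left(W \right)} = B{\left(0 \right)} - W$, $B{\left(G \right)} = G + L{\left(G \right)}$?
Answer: $- \frac{569}{3} \approx -189.67$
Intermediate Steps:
$B{\left(G \right)} = G$ ($B{\left(G \right)} = G + 0 = G$)
$S{\left(Q \right)} = \frac{1}{-2 + Q}$
$o{\left(W \right)} = - W$ ($o{\left(W \right)} = 0 - W = - W$)
$o{\left(S{\left(-1 \right)} \right)} - j = - \frac{1}{-2 - 1} - 190 = - \frac{1}{-3} - 190 = \left(-1\right) \left(- \frac{1}{3}\right) - 190 = \frac{1}{3} - 190 = - \frac{569}{3}$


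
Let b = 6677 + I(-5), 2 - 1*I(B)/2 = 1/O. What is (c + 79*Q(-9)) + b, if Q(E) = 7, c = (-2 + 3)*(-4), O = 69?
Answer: 498868/69 ≈ 7230.0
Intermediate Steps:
c = -4 (c = 1*(-4) = -4)
I(B) = 274/69 (I(B) = 4 - 2/69 = 274/69)
b = 460987/69 (b = 6677 + 274/69 = 460987/69 ≈ 6681.0)
(c + 79*Q(-9)) + b = (-4 + 79*7) + 460987/69 = (-4 + 553) + 460987/69 = 549 + 460987/69 = 498868/69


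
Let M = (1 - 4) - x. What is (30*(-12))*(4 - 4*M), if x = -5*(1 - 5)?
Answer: -34560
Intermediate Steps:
x = 20 (x = -5*(-4) = 20)
M = -23 (M = (1 - 4) - 1*20 = -3 - 20 = -23)
(30*(-12))*(4 - 4*M) = (30*(-12))*(4 - 4*(-23)) = -360*(4 + 92) = -360*96 = -34560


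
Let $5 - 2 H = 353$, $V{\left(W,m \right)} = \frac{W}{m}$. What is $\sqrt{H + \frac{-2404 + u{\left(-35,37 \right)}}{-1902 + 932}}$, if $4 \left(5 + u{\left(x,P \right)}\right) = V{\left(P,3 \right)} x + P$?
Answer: $\frac{i \sqrt{1451557470}}{2910} \approx 13.093 i$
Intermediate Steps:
$u{\left(x,P \right)} = -5 + \frac{P}{4} + \frac{P x}{12}$ ($u{\left(x,P \right)} = -5 + \frac{\frac{P}{3} x + P}{4} = -5 + \frac{\frac{P x}{3} + P}{4} = -5 + \frac{P + \frac{P x}{3}}{4} = -5 + \left(\frac{P}{4} + \frac{P x}{12}\right) = -5 + \frac{P}{4} + \frac{P x}{12}$)
$H = -174$ ($H = \frac{5}{2} - \frac{353}{2} = -174$)
$\sqrt{H + \frac{-2404 + u{\left(-35,37 \right)}}{-1902 + 932}} = \sqrt{-174 + \frac{-2404 + \left(-5 + \frac{1}{4} \cdot 37 + \frac{1}{12} \cdot 37 \left(-35\right)\right)}{-1902 + 932}} = \sqrt{-174 + \frac{-2404 - \frac{311}{3}}{-970}} = \sqrt{-174 + \left(-2404 - \frac{311}{3}\right) \left(- \frac{1}{970}\right)} = \sqrt{-174 - - \frac{7523}{2910}} = \sqrt{-174 + \frac{7523}{2910}} = \sqrt{- \frac{498817}{2910}} = \frac{i \sqrt{1451557470}}{2910}$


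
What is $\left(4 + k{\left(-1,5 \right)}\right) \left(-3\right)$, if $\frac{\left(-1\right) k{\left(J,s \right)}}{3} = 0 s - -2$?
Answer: $6$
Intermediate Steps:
$k{\left(J,s \right)} = -6$ ($k{\left(J,s \right)} = - 3 \left(0 s - -2\right) = - 3 \left(0 + 2\right) = \left(-3\right) 2 = -6$)
$\left(4 + k{\left(-1,5 \right)}\right) \left(-3\right) = \left(4 - 6\right) \left(-3\right) = \left(-2\right) \left(-3\right) = 6$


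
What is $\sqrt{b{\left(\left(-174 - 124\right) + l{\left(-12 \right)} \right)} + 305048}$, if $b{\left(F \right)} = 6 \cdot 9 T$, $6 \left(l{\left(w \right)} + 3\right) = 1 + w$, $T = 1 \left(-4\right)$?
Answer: $8 \sqrt{4763} \approx 552.12$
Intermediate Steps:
$T = -4$
$l{\left(w \right)} = - \frac{17}{6} + \frac{w}{6}$ ($l{\left(w \right)} = -3 + \frac{1 + w}{6} = -3 + \left(\frac{1}{6} + \frac{w}{6}\right) = - \frac{17}{6} + \frac{w}{6}$)
$b{\left(F \right)} = -216$ ($b{\left(F \right)} = 6 \cdot 9 \left(-4\right) = 54 \left(-4\right) = -216$)
$\sqrt{b{\left(\left(-174 - 124\right) + l{\left(-12 \right)} \right)} + 305048} = \sqrt{-216 + 305048} = \sqrt{304832} = 8 \sqrt{4763}$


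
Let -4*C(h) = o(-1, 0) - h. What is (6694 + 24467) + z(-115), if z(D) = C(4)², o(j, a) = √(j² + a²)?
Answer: 498585/16 ≈ 31162.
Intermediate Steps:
o(j, a) = √(a² + j²)
C(h) = -¼ + h/4 (C(h) = -(√(0² + (-1)²) - h)/4 = -(√(0 + 1) - h)/4 = -(√1 - h)/4 = -(1 - h)/4 = -¼ + h/4)
z(D) = 9/16 (z(D) = (-¼ + (¼)*4)² = (-¼ + 1)² = (¾)² = 9/16)
(6694 + 24467) + z(-115) = (6694 + 24467) + 9/16 = 31161 + 9/16 = 498585/16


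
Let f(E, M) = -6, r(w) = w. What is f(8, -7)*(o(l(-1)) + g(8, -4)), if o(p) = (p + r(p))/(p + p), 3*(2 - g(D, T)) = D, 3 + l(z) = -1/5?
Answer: -2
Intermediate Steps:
l(z) = -16/5 (l(z) = -3 - 1/5 = -16/5)
g(D, T) = 2 - D/3
o(p) = 1 (o(p) = (p + p)/(p + p) = (2*p)/((2*p)) = (2*p)*(1/(2*p)) = 1)
f(8, -7)*(o(l(-1)) + g(8, -4)) = -6*(1 + (2 - 1/3*8)) = -6*(1 + (2 - 8/3)) = -6*(1 - 2/3) = -6*1/3 = -2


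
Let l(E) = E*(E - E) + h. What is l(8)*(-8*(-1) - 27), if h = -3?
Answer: 57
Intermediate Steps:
l(E) = -3 (l(E) = E*(E - E) - 3 = E*0 - 3 = 0 - 3 = -3)
l(8)*(-8*(-1) - 27) = -3*(-8*(-1) - 27) = -3*(8 - 27) = -3*(-19) = 57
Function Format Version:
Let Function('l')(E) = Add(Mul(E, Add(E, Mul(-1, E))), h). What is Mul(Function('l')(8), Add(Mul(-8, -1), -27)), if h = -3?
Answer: 57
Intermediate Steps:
Function('l')(E) = -3 (Function('l')(E) = Add(Mul(E, Add(E, Mul(-1, E))), -3) = Add(Mul(E, 0), -3) = Add(0, -3) = -3)
Mul(Function('l')(8), Add(Mul(-8, -1), -27)) = Mul(-3, Add(Mul(-8, -1), -27)) = Mul(-3, Add(8, -27)) = Mul(-3, -19) = 57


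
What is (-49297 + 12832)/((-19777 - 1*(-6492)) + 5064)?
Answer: 36465/8221 ≈ 4.4356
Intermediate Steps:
(-49297 + 12832)/((-19777 - 1*(-6492)) + 5064) = -36465/((-19777 + 6492) + 5064) = -36465/(-13285 + 5064) = -36465/(-8221) = -36465*(-1/8221) = 36465/8221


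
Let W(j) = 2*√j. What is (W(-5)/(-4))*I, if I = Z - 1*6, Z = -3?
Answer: 9*I*√5/2 ≈ 10.062*I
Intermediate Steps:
I = -9 (I = -3 - 1*6 = -3 - 6 = -9)
(W(-5)/(-4))*I = ((2*√(-5))/(-4))*(-9) = -I*√5/2*(-9) = 9*I*√5/2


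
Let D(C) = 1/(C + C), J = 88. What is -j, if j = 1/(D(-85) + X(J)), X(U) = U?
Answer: -170/14959 ≈ -0.011364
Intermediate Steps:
D(C) = 1/(2*C)
j = 170/14959 (j = 1/((½)/(-85) + 88) = 1/((½)*(-1/85) + 88) = 1/(-1/170 + 88) = 1/(14959/170) = 170/14959 ≈ 0.011364)
-j = -1*170/14959 = -170/14959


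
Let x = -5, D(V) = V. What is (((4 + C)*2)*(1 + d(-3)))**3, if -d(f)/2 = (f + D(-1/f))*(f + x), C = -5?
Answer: 15625000/27 ≈ 5.7870e+5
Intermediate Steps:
d(f) = -2*(-5 + f)*(f - 1/f) (d(f) = -2*(f - 1/f)*(f - 5) = -2*(f - 1/f)*(-5 + f) = -2*(-5 + f)*(f - 1/f))
(((4 + C)*2)*(1 + d(-3)))**3 = (((4 - 5)*2)*(1 + (2 - 10/(-3) - 2*(-3)**2 + 10*(-3))))**3 = ((-1*2)*(1 + (2 - 10*(-1/3) - 2*9 - 30)))**3 = (-2*(1 + (2 + 10/3 - 18 - 30)))**3 = (-2*(1 - 128/3))**3 = (-2*(-125/3))**3 = (250/3)**3 = 15625000/27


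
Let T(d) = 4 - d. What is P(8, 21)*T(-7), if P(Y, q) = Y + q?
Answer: 319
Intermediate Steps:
P(8, 21)*T(-7) = (8 + 21)*(4 - 1*(-7)) = 29*(4 + 7) = 29*11 = 319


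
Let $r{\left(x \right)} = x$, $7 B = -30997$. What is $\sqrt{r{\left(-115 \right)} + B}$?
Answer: $\frac{i \sqrt{222614}}{7} \approx 67.403 i$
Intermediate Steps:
$B = - \frac{30997}{7}$ ($B = \frac{1}{7} \left(-30997\right) = - \frac{30997}{7} \approx -4428.1$)
$\sqrt{r{\left(-115 \right)} + B} = \sqrt{-115 - \frac{30997}{7}} = \sqrt{- \frac{31802}{7}} = \frac{i \sqrt{222614}}{7}$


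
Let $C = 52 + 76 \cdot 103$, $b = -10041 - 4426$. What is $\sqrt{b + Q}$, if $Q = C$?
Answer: $i \sqrt{6587} \approx 81.16 i$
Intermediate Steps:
$b = -14467$
$C = 7880$ ($C = 52 + 7828 = 7880$)
$Q = 7880$
$\sqrt{b + Q} = \sqrt{-14467 + 7880} = \sqrt{-6587} = i \sqrt{6587}$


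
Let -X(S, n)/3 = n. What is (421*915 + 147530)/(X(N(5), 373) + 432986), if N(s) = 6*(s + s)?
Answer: 532745/431867 ≈ 1.2336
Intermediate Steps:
N(s) = 12*s (N(s) = 6*(2*s) = 12*s)
X(S, n) = -3*n
(421*915 + 147530)/(X(N(5), 373) + 432986) = (421*915 + 147530)/(-3*373 + 432986) = (385215 + 147530)/(-1119 + 432986) = 532745/431867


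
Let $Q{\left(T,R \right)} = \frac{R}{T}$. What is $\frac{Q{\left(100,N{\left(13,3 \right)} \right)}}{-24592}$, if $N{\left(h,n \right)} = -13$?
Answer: $\frac{13}{2459200} \approx 5.2863 \cdot 10^{-6}$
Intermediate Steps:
$\frac{Q{\left(100,N{\left(13,3 \right)} \right)}}{-24592} = \frac{\left(-13\right) \frac{1}{100}}{-24592} = \left(-13\right) \frac{1}{100} \left(- \frac{1}{24592}\right) = \left(- \frac{13}{100}\right) \left(- \frac{1}{24592}\right) = \frac{13}{2459200}$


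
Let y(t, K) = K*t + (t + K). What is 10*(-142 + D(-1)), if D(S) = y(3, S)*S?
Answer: -1410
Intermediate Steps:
y(t, K) = K + t + K*t (y(t, K) = K*t + (K + t) = K + t + K*t)
D(S) = S*(3 + 4*S) (D(S) = (S + 3 + S*3)*S = (S + 3 + 3*S)*S = (3 + 4*S)*S = S*(3 + 4*S))
10*(-142 + D(-1)) = 10*(-142 - (3 + 4*(-1))) = 10*(-142 - (3 - 4)) = 10*(-142 - 1*(-1)) = 10*(-142 + 1) = 10*(-141) = -1410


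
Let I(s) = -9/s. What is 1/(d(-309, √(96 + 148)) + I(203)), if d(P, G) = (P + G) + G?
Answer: -795963/243474107 - 41209*√61/973896428 ≈ -0.0035997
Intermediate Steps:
d(P, G) = P + 2*G (d(P, G) = (G + P) + G = P + 2*G)
1/(d(-309, √(96 + 148)) + I(203)) = 1/((-309 + 2*√(96 + 148)) - 9/203) = 1/((-309 + 2*√244) - 9*1/203) = 1/((-309 + 2*(2*√61)) - 9/203) = 1/((-309 + 4*√61) - 9/203) = 1/(-62736/203 + 4*√61)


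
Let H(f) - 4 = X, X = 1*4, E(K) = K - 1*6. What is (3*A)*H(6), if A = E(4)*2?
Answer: -96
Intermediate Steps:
E(K) = -6 + K (E(K) = K - 6 = -6 + K)
A = -4 (A = (-6 + 4)*2 = -2*2 = -4)
X = 4
H(f) = 8 (H(f) = 4 + 4 = 8)
(3*A)*H(6) = (3*(-4))*8 = -12*8 = -96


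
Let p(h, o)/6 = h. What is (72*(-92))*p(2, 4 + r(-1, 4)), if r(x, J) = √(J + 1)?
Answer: -79488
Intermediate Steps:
r(x, J) = √(1 + J)
p(h, o) = 6*h
(72*(-92))*p(2, 4 + r(-1, 4)) = (72*(-92))*(6*2) = -6624*12 = -79488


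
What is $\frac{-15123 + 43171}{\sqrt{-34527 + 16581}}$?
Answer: $- \frac{14024 i \sqrt{1994}}{2991} \approx - 209.37 i$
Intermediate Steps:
$\frac{-15123 + 43171}{\sqrt{-34527 + 16581}} = \frac{28048}{\sqrt{-17946}} = \frac{28048}{3 i \sqrt{1994}} = 28048 \left(- \frac{i \sqrt{1994}}{5982}\right) = - \frac{14024 i \sqrt{1994}}{2991}$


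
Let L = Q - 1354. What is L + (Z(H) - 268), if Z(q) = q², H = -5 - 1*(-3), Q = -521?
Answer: -2139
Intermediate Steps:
H = -2 (H = -5 + 3 = -2)
L = -1875 (L = -521 - 1354 = -1875)
L + (Z(H) - 268) = -1875 + ((-2)² - 268) = -1875 + (4 - 268) = -1875 - 264 = -2139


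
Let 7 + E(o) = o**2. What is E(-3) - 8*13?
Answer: -102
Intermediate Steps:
E(o) = -7 + o**2
E(-3) - 8*13 = (-7 + (-3)**2) - 8*13 = (-7 + 9) - 104 = 2 - 104 = -102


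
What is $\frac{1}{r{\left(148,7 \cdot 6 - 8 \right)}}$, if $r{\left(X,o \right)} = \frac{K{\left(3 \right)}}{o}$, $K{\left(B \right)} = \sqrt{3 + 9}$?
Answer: $\frac{17 \sqrt{3}}{3} \approx 9.815$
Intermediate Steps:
$K{\left(B \right)} = 2 \sqrt{3}$ ($K{\left(B \right)} = \sqrt{12} = 2 \sqrt{3}$)
$r{\left(X,o \right)} = \frac{2 \sqrt{3}}{o}$
$\frac{1}{r{\left(148,7 \cdot 6 - 8 \right)}} = \frac{1}{2 \sqrt{3} \frac{1}{7 \cdot 6 - 8}} = \frac{1}{2 \sqrt{3} \frac{1}{42 - 8}} = \frac{1}{2 \sqrt{3} \cdot \frac{1}{34}} = \frac{1}{\frac{1}{17} \sqrt{3}} = \frac{17 \sqrt{3}}{3}$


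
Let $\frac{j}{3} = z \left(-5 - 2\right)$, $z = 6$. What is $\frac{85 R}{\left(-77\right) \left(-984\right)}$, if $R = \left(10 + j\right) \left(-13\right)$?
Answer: $\frac{32045}{18942} \approx 1.6917$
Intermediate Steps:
$j = -126$ ($j = 3 \cdot 6 \left(-5 - 2\right) = 3 \cdot 6 \left(-7\right) = 3 \left(-42\right) = -126$)
$R = 1508$ ($R = \left(10 - 126\right) \left(-13\right) = \left(-116\right) \left(-13\right) = 1508$)
$\frac{85 R}{\left(-77\right) \left(-984\right)} = \frac{85 \cdot 1508}{\left(-77\right) \left(-984\right)} = \frac{128180}{75768} = 128180 \cdot \frac{1}{75768} = \frac{32045}{18942}$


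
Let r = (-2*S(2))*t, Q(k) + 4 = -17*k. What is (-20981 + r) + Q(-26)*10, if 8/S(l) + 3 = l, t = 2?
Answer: -16569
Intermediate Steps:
Q(k) = -4 - 17*k
S(l) = 8/(-3 + l)
r = 32 (r = -16/(-3 + 2)*2 = -16/(-1)*2 = -16*(-1)*2 = -2*(-8)*2 = 16*2 = 32)
(-20981 + r) + Q(-26)*10 = (-20981 + 32) + (-4 - 17*(-26))*10 = -20949 + (-4 + 442)*10 = -20949 + 438*10 = -20949 + 4380 = -16569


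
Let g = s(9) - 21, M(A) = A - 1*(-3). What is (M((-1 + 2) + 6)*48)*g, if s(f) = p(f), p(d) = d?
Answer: -5760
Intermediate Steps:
s(f) = f
M(A) = 3 + A (M(A) = A + 3 = 3 + A)
g = -12 (g = 9 - 21 = -12)
(M((-1 + 2) + 6)*48)*g = ((3 + ((-1 + 2) + 6))*48)*(-12) = ((3 + (1 + 6))*48)*(-12) = ((3 + 7)*48)*(-12) = (10*48)*(-12) = 480*(-12) = -5760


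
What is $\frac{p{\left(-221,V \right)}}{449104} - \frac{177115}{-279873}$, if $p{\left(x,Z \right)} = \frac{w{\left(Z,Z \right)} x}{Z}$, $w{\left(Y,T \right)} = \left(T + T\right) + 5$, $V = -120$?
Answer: $\frac{635375426063}{1005536670336} \approx 0.63188$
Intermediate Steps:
$w{\left(Y,T \right)} = 5 + 2 T$ ($w{\left(Y,T \right)} = 2 T + 5 = 5 + 2 T$)
$p{\left(x,Z \right)} = \frac{x \left(5 + 2 Z\right)}{Z}$ ($p{\left(x,Z \right)} = \frac{\left(5 + 2 Z\right) x}{Z} = \frac{x \left(5 + 2 Z\right)}{Z}$)
$\frac{p{\left(-221,V \right)}}{449104} - \frac{177115}{-279873} = \frac{\left(-221\right) \frac{1}{-120} \left(5 + 2 \left(-120\right)\right)}{449104} - \frac{177115}{-279873} = \left(-221\right) \left(- \frac{1}{120}\right) \left(5 - 240\right) \frac{1}{449104} - - \frac{177115}{279873} = \left(-221\right) \left(- \frac{1}{120}\right) \left(-235\right) \frac{1}{449104} + \frac{177115}{279873} = \left(- \frac{10387}{24}\right) \frac{1}{449104} + \frac{177115}{279873} = - \frac{10387}{10778496} + \frac{177115}{279873} = \frac{635375426063}{1005536670336}$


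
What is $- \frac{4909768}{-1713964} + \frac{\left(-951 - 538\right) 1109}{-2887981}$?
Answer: $\frac{4252396791393}{1237473866671} \approx 3.4364$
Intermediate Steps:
$- \frac{4909768}{-1713964} + \frac{\left(-951 - 538\right) 1109}{-2887981} = \left(-4909768\right) \left(- \frac{1}{1713964}\right) + \left(-1489\right) 1109 \left(- \frac{1}{2887981}\right) = \frac{1227442}{428491} - - \frac{1651301}{2887981} = \frac{1227442}{428491} + \frac{1651301}{2887981} = \frac{4252396791393}{1237473866671}$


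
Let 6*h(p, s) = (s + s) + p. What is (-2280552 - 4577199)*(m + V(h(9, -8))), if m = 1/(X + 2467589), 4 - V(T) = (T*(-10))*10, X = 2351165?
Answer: 3723161823489533/4818754 ≈ 7.7264e+8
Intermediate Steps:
h(p, s) = s/3 + p/6 (h(p, s) = ((s + s) + p)/6 = (2*s + p)/6 = (p + 2*s)/6 = s/3 + p/6)
V(T) = 4 + 100*T (V(T) = 4 - T*(-10)*10 = 4 - (-10*T)*10 = 4 - (-100)*T = 4 + 100*T)
m = 1/4818754 (m = 1/(2351165 + 2467589) = 1/4818754 ≈ 2.0752e-7)
(-2280552 - 4577199)*(m + V(h(9, -8))) = (-2280552 - 4577199)*(1/4818754 + (4 + 100*((⅓)*(-8) + (⅙)*9))) = -6857751*(1/4818754 + (4 + 100*(-8/3 + 3/2))) = -6857751*(1/4818754 + (4 + 100*(-7/6))) = -6857751*(1/4818754 + (4 - 350/3)) = -6857751*(1/4818754 - 338/3) = -6857751*(-1628738849/14456262) = 3723161823489533/4818754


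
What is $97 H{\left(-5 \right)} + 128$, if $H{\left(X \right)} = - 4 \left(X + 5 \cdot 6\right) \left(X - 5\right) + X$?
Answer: $96643$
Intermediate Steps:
$H{\left(X \right)} = X - 4 \left(-5 + X\right) \left(30 + X\right)$ ($H{\left(X \right)} = - 4 \left(X + 30\right) \left(-5 + X\right) + X = - 4 \left(30 + X\right) \left(-5 + X\right) + X = - 4 \left(-5 + X\right) \left(30 + X\right) + X = X - 4 \left(-5 + X\right) \left(30 + X\right)$)
$97 H{\left(-5 \right)} + 128 = 97 \left(600 - -495 - 4 \left(-5\right)^{2}\right) + 128 = 97 \left(600 + 495 - 100\right) + 128 = 97 \cdot 995 + 128 = 96515 + 128 = 96643$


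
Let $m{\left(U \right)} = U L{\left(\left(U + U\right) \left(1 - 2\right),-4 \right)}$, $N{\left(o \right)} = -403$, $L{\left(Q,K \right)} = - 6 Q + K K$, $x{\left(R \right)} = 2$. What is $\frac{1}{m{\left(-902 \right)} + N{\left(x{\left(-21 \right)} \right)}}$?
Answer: $\frac{1}{9748413} \approx 1.0258 \cdot 10^{-7}$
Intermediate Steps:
$L{\left(Q,K \right)} = K^{2} - 6 Q$ ($L{\left(Q,K \right)} = - 6 Q + K^{2} = K^{2} - 6 Q$)
$m{\left(U \right)} = U \left(16 + 12 U\right)$ ($m{\left(U \right)} = U \left(\left(-4\right)^{2} - 6 \left(U + U\right) \left(1 - 2\right)\right) = U \left(16 - 6 \cdot 2 U \left(-1\right)\right) = U \left(16 - 6 \left(- 2 U\right)\right) = U \left(16 + 12 U\right)$)
$\frac{1}{m{\left(-902 \right)} + N{\left(x{\left(-21 \right)} \right)}} = \frac{1}{4 \left(-902\right) \left(4 + 3 \left(-902\right)\right) - 403} = \frac{1}{4 \left(-902\right) \left(4 - 2706\right) - 403} = \frac{1}{4 \left(-902\right) \left(-2702\right) - 403} = \frac{1}{9748816 - 403} = \frac{1}{9748413}$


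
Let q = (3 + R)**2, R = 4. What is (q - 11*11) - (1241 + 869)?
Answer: -2182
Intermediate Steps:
q = 49 (q = (3 + 4)**2 = 7**2 = 49)
(q - 11*11) - (1241 + 869) = (49 - 11*11) - (1241 + 869) = (49 - 121) - 1*2110 = -72 - 2110 = -2182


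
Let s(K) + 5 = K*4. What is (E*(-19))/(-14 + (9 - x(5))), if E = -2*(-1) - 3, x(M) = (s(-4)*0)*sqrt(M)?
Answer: -19/5 ≈ -3.8000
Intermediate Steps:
s(K) = -5 + 4*K (s(K) = -5 + K*4 = -5 + 4*K)
x(M) = 0 (x(M) = ((-5 + 4*(-4))*0)*sqrt(M) = ((-5 - 16)*0)*sqrt(M) = (-21*0)*sqrt(M) = 0*sqrt(M) = 0)
E = -1 (E = 2 - 3 = -1)
(E*(-19))/(-14 + (9 - x(5))) = (-1*(-19))/(-14 + (9 - 1*0)) = 19/(-14 + (9 + 0)) = 19/(-14 + 9) = 19/(-5) = 19*(-1/5) = -19/5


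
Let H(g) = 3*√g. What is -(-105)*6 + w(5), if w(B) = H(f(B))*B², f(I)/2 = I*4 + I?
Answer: 630 + 375*√2 ≈ 1160.3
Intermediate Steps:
f(I) = 10*I (f(I) = 2*(I*4 + I) = 2*(4*I + I) = 2*(5*I) = 10*I)
w(B) = 3*√10*B^(5/2) (w(B) = (3*√(10*B))*B² = (3*(√10*√B))*B² = (3*√10*√B)*B² = 3*√10*B^(5/2))
-(-105)*6 + w(5) = -(-105)*6 + 3*√10*5^(5/2) = -21*(-30) + 3*√10*(25*√5) = 630 + 375*√2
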